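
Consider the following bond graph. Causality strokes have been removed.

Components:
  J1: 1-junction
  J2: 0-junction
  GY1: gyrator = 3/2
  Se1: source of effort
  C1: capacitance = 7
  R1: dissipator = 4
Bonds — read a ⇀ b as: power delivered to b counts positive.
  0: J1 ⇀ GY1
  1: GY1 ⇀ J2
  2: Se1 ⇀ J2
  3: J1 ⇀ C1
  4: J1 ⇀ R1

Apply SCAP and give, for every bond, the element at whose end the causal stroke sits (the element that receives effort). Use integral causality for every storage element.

bond 0 |GY1
bond 1 |GY1
bond 2 |J2
bond 3 |J1
bond 4 |J1

b2 stroke→J2  (Se1: effort source, stroke at far end)
b1 stroke→GY1  (J2: bond 2 brought effort, rest push out)
b0 stroke→GY1  (GY1: gyrator matches bond 1)
b3 stroke→J1  (1-jn J1 has f-setter on 0)
b4 stroke→J1  (1-jn J1 has f-setter on 0)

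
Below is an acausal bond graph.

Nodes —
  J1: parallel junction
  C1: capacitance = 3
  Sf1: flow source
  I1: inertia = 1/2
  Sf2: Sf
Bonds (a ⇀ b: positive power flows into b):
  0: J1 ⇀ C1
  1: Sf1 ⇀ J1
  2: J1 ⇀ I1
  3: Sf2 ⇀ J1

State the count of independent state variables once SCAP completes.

2  (C1, I1 all integral)

bond 1 |Sf1  (source Sf1 imposes f)
bond 3 |Sf2  (Sf2: flow source, stroke at near end)
bond 0 |J1  (C1 outputs effort q/C1)
bond 2 |I1  (J1 effort already set via bond 0)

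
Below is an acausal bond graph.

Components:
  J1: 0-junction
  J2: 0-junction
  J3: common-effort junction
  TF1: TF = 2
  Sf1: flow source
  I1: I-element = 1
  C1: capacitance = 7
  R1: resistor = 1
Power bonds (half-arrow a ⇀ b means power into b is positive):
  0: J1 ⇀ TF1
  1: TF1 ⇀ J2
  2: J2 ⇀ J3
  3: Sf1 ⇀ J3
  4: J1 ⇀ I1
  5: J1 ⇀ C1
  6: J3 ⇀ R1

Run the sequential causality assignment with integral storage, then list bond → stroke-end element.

bond 0 stroke at TF1
bond 1 stroke at J2
bond 2 stroke at J3
bond 3 stroke at Sf1
bond 4 stroke at I1
bond 5 stroke at J1
bond 6 stroke at R1

b3 →Sf1  (Sf1 (Sf) sets flow on bond)
b4 →I1  (I1 integral (f out))
b5 →J1  (prefer integral on C1)
b0 →TF1  (J1: bond 5 brought effort, rest push out)
b1 →J2  (TF1 one-in-one-out from 0)
b2 →J3  (0-jn J2 has e-setter on 1)
b6 →R1  (0-jn J3 has e-setter on 2)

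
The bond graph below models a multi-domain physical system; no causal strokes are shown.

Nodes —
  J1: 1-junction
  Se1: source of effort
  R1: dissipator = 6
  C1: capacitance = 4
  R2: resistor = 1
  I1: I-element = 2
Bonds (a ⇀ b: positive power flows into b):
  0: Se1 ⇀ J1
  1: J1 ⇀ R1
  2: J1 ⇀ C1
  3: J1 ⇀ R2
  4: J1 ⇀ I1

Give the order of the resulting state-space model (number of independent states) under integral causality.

b0 stroke→J1  (source Se1 imposes e)
b2 stroke→J1  (C1: C, integral causality)
b4 stroke→I1  (I1: I, integral causality)
b1 stroke→J1  (J1: bond 4 brought flow, rest push out)
b3 stroke→J1  (J1 flow already set via bond 4)

2  (C1, I1 all integral)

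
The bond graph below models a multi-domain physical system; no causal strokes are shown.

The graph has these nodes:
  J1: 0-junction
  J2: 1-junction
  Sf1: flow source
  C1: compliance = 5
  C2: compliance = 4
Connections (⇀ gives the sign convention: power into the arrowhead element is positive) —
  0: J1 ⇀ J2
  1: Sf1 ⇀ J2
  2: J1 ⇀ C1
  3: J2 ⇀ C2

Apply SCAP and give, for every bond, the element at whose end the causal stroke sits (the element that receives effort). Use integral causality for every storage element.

b1 →Sf1  (Sf1 (Sf) sets flow on bond)
b0 →J2  (J2: bond 1 brought flow, rest push out)
b3 →J2  (common-f at J2 fixed by 1)
b2 →J1  (J1 needs exactly one e-in)

#0 →J2
#1 →Sf1
#2 →J1
#3 →J2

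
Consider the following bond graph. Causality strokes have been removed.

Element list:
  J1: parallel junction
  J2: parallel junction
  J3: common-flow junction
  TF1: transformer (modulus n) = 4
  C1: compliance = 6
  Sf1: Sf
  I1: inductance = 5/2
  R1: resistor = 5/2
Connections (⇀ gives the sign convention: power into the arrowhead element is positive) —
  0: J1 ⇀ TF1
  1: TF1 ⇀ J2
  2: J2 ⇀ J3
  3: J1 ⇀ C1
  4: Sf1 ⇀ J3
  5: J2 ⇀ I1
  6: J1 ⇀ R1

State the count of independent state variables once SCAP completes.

2  (C1, I1 all integral)

β4 stroke→Sf1  (Sf1 (Sf) sets flow on bond)
β2 stroke→J3  (common-f at J3 fixed by 4)
β3 stroke→J1  (C1 integral (e out))
β0 stroke→TF1  (0-jn J1 has e-setter on 3)
β6 stroke→R1  (common-e at J1 fixed by 3)
β1 stroke→J2  (TF1: transformer flips bond 0)
β5 stroke→I1  (0-jn J2 has e-setter on 1)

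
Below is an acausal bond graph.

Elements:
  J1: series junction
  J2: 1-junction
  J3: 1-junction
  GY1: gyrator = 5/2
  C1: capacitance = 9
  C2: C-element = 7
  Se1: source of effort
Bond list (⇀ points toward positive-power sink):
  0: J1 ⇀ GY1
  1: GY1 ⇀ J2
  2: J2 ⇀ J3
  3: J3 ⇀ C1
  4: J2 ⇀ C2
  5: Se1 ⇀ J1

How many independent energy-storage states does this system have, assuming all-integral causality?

2  (C1, C2 all integral)

bond 5 stroke at J1  (source Se1 imposes e)
bond 0 stroke at GY1  (only one flow-in slot at J1)
bond 1 stroke at GY1  (GY1: gyrator matches bond 0)
bond 2 stroke at J2  (1-jn J2 has f-setter on 1)
bond 4 stroke at J2  (J2: bond 1 brought flow, rest push out)
bond 3 stroke at J3  (common-f at J3 fixed by 2)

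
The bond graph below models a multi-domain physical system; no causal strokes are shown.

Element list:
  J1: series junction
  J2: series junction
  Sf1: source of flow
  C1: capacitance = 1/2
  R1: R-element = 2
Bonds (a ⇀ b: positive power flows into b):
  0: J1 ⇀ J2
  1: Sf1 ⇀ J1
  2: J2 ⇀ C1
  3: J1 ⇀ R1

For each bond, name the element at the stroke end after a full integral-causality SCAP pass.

β0 →J1
β1 →Sf1
β2 →J2
β3 →J1

#1 →Sf1  (Sf1: flow source, stroke at near end)
#0 →J1  (common-f at J1 fixed by 1)
#3 →J1  (J1: bond 1 brought flow, rest push out)
#2 →J2  (J2: bond 0 brought flow, rest push out)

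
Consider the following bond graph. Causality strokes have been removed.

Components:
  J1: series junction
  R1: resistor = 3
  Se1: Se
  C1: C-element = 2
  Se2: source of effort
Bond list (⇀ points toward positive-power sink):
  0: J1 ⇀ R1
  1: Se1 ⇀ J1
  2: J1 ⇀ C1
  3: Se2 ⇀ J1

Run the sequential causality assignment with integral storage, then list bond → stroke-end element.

#1 stroke→J1  (Se1 (Se) sets effort on bond)
#3 stroke→J1  (source Se2 imposes e)
#2 stroke→J1  (prefer integral on C1)
#0 stroke→R1  (only one flow-in slot at J1)

b0 |R1
b1 |J1
b2 |J1
b3 |J1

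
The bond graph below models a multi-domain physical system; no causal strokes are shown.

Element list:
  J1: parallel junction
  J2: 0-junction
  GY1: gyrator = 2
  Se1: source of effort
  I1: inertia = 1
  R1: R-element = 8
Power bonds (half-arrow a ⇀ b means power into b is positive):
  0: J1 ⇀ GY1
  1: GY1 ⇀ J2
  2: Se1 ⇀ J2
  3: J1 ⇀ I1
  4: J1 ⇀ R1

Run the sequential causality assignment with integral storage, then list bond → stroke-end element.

β0 →GY1
β1 →GY1
β2 →J2
β3 →I1
β4 →J1

β2 |J2  (Se1: effort source, stroke at far end)
β1 |GY1  (0-jn J2 has e-setter on 2)
β0 |GY1  (GY1: gyrator matches bond 1)
β3 |I1  (I1 outputs flow p/I1)
β4 |J1  (J1: last free bond brings effort in)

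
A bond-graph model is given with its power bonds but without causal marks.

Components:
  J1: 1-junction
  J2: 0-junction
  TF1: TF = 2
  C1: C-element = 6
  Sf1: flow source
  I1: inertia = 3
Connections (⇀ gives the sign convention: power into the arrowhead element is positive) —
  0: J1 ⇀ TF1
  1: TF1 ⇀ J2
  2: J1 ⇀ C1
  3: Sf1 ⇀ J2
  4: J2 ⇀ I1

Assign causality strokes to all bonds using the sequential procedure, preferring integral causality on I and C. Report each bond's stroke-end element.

bond 0 |TF1
bond 1 |J2
bond 2 |J1
bond 3 |Sf1
bond 4 |I1

b3 stroke→Sf1  (Sf1: flow source, stroke at near end)
b2 stroke→J1  (C1 outputs effort q/C1)
b0 stroke→TF1  (J1: last free bond brings flow in)
b1 stroke→J2  (through TF1, causality passes straight; one stroke at TF1)
b4 stroke→I1  (0-jn J2 has e-setter on 1)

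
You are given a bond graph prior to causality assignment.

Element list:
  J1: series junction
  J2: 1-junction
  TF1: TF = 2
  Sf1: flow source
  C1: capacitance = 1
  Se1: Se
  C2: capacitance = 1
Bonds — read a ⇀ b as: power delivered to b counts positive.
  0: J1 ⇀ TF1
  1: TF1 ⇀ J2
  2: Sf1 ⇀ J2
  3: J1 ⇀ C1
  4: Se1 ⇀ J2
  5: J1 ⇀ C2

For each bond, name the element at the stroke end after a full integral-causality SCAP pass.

bond 2 stroke at Sf1  (Sf1: flow source, stroke at near end)
bond 4 stroke at J2  (Se1 fixes effort; stroke away)
bond 1 stroke at J2  (1-jn J2 has f-setter on 2)
bond 0 stroke at TF1  (TF TF1: opposite of bond 1)
bond 3 stroke at J1  (common-f at J1 fixed by 0)
bond 5 stroke at J1  (J1: bond 0 brought flow, rest push out)

#0 stroke→TF1
#1 stroke→J2
#2 stroke→Sf1
#3 stroke→J1
#4 stroke→J2
#5 stroke→J1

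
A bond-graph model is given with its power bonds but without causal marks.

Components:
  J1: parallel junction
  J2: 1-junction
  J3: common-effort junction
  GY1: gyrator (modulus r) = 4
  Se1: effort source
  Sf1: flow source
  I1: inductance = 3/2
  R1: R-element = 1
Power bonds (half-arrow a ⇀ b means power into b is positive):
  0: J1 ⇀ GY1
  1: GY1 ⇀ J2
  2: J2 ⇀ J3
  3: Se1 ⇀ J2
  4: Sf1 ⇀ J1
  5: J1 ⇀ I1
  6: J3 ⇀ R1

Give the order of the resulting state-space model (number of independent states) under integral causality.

bond 3 stroke at J2  (Se1 (Se) sets effort on bond)
bond 4 stroke at Sf1  (Sf1: flow source, stroke at near end)
bond 5 stroke at I1  (I1: I, integral causality)
bond 0 stroke at J1  (J1 needs exactly one e-in)
bond 1 stroke at J2  (GY1 both-in/both-out from 0)
bond 2 stroke at J3  (only one flow-in slot at J2)
bond 6 stroke at R1  (0-jn J3 has e-setter on 2)

1  (I1 all integral)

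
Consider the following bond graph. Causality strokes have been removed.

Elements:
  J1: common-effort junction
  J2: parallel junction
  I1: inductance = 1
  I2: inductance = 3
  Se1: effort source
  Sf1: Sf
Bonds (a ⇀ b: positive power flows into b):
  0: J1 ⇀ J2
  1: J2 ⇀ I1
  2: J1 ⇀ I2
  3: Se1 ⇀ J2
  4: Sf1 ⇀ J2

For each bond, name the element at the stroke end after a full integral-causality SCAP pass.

β0 |J1
β1 |I1
β2 |I2
β3 |J2
β4 |Sf1

bond 3 →J2  (source Se1 imposes e)
bond 4 →Sf1  (source Sf1 imposes f)
bond 0 →J1  (J2: bond 3 brought effort, rest push out)
bond 1 →I1  (J2 effort already set via bond 3)
bond 2 →I2  (J1: bond 0 brought effort, rest push out)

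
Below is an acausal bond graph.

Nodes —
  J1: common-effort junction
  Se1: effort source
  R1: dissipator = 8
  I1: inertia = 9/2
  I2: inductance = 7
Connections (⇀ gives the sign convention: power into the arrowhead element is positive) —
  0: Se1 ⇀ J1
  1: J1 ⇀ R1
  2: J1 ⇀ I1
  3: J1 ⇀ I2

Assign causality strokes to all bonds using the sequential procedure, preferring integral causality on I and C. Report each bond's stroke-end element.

b0 stroke at J1  (Se1 fixes effort; stroke away)
b1 stroke at R1  (common-e at J1 fixed by 0)
b2 stroke at I1  (common-e at J1 fixed by 0)
b3 stroke at I2  (0-jn J1 has e-setter on 0)

β0 stroke at J1
β1 stroke at R1
β2 stroke at I1
β3 stroke at I2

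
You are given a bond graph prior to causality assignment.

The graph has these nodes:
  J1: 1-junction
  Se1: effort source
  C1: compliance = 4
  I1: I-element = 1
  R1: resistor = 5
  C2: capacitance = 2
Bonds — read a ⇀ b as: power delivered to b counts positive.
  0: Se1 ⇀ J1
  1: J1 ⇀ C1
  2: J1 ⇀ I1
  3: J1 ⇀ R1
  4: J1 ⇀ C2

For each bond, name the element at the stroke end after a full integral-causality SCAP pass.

b0 |J1  (source Se1 imposes e)
b1 |J1  (C1: C, integral causality)
b2 |I1  (I1 integral (f out))
b3 |J1  (common-f at J1 fixed by 2)
b4 |J1  (1-jn J1 has f-setter on 2)

bond 0 stroke→J1
bond 1 stroke→J1
bond 2 stroke→I1
bond 3 stroke→J1
bond 4 stroke→J1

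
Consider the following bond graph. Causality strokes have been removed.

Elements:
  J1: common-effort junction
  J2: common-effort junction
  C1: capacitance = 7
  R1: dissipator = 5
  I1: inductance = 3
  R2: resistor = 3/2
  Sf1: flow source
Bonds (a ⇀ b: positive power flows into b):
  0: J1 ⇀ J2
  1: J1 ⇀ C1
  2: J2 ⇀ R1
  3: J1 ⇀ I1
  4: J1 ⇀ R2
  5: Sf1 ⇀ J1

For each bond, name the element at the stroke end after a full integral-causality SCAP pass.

#0 →J2
#1 →J1
#2 →R1
#3 →I1
#4 →R2
#5 →Sf1

bond 5 |Sf1  (Sf1: flow source, stroke at near end)
bond 1 |J1  (prefer integral on C1)
bond 0 |J2  (common-e at J1 fixed by 1)
bond 3 |I1  (J1 effort already set via bond 1)
bond 4 |R2  (J1: bond 1 brought effort, rest push out)
bond 2 |R1  (0-jn J2 has e-setter on 0)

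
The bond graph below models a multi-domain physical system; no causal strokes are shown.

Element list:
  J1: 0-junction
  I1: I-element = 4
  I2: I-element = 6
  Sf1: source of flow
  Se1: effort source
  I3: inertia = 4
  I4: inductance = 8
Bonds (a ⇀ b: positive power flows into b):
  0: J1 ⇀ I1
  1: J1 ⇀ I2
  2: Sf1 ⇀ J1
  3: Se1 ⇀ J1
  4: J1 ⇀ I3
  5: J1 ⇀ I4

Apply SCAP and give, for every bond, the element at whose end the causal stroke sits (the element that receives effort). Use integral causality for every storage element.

β2 stroke→Sf1  (Sf1 fixes flow; stroke at Sf1)
β3 stroke→J1  (Se1: effort source, stroke at far end)
β0 stroke→I1  (common-e at J1 fixed by 3)
β1 stroke→I2  (common-e at J1 fixed by 3)
β4 stroke→I3  (J1: bond 3 brought effort, rest push out)
β5 stroke→I4  (0-jn J1 has e-setter on 3)

β0 →I1
β1 →I2
β2 →Sf1
β3 →J1
β4 →I3
β5 →I4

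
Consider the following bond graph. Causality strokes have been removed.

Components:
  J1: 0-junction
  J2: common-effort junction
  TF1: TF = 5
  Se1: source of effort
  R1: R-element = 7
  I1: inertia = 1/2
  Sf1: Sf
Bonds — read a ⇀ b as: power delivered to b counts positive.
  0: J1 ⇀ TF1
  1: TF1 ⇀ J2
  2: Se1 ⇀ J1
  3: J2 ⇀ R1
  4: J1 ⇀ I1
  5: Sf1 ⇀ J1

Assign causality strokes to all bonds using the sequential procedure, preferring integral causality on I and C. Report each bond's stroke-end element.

b2 stroke at J1  (Se1 fixes effort; stroke away)
b5 stroke at Sf1  (Sf1: flow source, stroke at near end)
b0 stroke at TF1  (J1 effort already set via bond 2)
b4 stroke at I1  (0-jn J1 has e-setter on 2)
b1 stroke at J2  (through TF1, causality passes straight; one stroke at TF1)
b3 stroke at R1  (common-e at J2 fixed by 1)

β0 →TF1
β1 →J2
β2 →J1
β3 →R1
β4 →I1
β5 →Sf1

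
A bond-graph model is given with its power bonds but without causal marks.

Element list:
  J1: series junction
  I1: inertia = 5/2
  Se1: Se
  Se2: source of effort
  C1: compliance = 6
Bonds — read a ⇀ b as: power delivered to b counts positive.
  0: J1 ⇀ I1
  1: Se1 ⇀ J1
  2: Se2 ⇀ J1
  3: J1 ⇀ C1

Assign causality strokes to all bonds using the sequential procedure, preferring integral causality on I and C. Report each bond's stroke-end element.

β0 |I1
β1 |J1
β2 |J1
β3 |J1

b1 stroke→J1  (Se1 fixes effort; stroke away)
b2 stroke→J1  (Se2 (Se) sets effort on bond)
b0 stroke→I1  (prefer integral on I1)
b3 stroke→J1  (common-f at J1 fixed by 0)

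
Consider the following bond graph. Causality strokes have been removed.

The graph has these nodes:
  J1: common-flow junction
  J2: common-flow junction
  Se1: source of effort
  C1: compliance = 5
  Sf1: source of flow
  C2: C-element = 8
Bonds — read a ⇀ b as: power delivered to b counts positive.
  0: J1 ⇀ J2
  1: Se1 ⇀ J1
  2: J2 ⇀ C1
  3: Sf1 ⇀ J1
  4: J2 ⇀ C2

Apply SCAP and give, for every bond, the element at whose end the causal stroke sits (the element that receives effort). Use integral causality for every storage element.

#0 stroke→J1
#1 stroke→J1
#2 stroke→J2
#3 stroke→Sf1
#4 stroke→J2

#1 stroke→J1  (Se1: effort source, stroke at far end)
#3 stroke→Sf1  (Sf1 fixes flow; stroke at Sf1)
#0 stroke→J1  (1-jn J1 has f-setter on 3)
#2 stroke→J2  (J2 flow already set via bond 0)
#4 stroke→J2  (common-f at J2 fixed by 0)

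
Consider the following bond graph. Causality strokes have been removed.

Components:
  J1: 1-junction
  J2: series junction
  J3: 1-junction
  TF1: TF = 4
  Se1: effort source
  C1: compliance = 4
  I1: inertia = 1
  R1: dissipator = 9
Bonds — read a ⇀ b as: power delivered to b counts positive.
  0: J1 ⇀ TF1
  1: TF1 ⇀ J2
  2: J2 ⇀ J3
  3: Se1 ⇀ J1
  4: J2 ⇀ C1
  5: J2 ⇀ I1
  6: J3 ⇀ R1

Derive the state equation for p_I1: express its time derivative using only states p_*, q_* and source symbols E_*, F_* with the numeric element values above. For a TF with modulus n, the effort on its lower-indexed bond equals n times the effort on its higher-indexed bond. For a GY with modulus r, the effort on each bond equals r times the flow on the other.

bond 3 stroke at J1  (Se1: effort source, stroke at far end)
bond 0 stroke at TF1  (closing 1-jn rule on J1)
bond 1 stroke at J2  (TF TF1: opposite of bond 0)
bond 4 stroke at J2  (prefer integral on C1)
bond 5 stroke at I1  (I1: I, integral causality)
bond 2 stroke at J2  (J2 flow already set via bond 5)
bond 6 stroke at J3  (J3: bond 2 brought flow, rest push out)

dp_I1/dt = E_Se1/4 - 9*p_I1 - q_C1/4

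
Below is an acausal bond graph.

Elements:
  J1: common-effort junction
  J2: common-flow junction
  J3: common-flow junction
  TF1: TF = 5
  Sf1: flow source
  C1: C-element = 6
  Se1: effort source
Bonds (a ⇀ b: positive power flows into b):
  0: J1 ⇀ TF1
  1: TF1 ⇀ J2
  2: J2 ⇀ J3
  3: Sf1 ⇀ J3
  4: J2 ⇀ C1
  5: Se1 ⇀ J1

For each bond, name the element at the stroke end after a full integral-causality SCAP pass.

#3 |Sf1  (Sf1: flow source, stroke at near end)
#5 |J1  (Se1: effort source, stroke at far end)
#0 |TF1  (common-e at J1 fixed by 5)
#2 |J3  (J3 flow already set via bond 3)
#1 |J2  (TF TF1: opposite of bond 0)
#4 |J2  (common-f at J2 fixed by 2)

β0 stroke→TF1
β1 stroke→J2
β2 stroke→J3
β3 stroke→Sf1
β4 stroke→J2
β5 stroke→J1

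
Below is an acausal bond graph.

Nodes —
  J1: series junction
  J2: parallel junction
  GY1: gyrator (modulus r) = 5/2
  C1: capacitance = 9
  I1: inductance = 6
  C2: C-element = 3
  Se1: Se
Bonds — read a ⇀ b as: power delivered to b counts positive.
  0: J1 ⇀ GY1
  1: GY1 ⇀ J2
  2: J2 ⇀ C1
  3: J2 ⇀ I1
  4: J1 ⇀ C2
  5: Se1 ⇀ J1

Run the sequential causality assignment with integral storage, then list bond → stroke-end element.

bond 5 |J1  (Se1: effort source, stroke at far end)
bond 2 |J2  (C1 integral (e out))
bond 1 |GY1  (J2 effort already set via bond 2)
bond 3 |I1  (J2: bond 2 brought effort, rest push out)
bond 0 |GY1  (through GY1, causality inverts; strokes same side of GY1)
bond 4 |J1  (1-jn J1 has f-setter on 0)

β0 stroke at GY1
β1 stroke at GY1
β2 stroke at J2
β3 stroke at I1
β4 stroke at J1
β5 stroke at J1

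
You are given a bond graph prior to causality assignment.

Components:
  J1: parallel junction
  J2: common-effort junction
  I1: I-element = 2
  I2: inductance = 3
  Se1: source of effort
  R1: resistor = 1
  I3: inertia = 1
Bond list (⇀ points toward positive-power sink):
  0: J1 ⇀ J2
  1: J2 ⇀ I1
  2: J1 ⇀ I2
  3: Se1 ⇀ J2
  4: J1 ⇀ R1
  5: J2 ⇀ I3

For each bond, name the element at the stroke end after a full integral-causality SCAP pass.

β3 stroke at J2  (Se1 (Se) sets effort on bond)
β0 stroke at J1  (J2: bond 3 brought effort, rest push out)
β1 stroke at I1  (common-e at J2 fixed by 3)
β5 stroke at I3  (0-jn J2 has e-setter on 3)
β2 stroke at I2  (J1: bond 0 brought effort, rest push out)
β4 stroke at R1  (common-e at J1 fixed by 0)

bond 0 stroke→J1
bond 1 stroke→I1
bond 2 stroke→I2
bond 3 stroke→J2
bond 4 stroke→R1
bond 5 stroke→I3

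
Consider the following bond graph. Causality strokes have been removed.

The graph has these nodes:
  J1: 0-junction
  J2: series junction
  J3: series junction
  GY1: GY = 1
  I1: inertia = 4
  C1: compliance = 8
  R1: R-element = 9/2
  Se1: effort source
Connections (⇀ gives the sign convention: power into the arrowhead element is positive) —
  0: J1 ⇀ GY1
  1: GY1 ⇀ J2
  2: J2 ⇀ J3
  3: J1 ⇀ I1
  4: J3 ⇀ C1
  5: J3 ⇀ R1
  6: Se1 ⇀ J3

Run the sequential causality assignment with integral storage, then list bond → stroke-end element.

bond 0 →J1
bond 1 →J2
bond 2 →J3
bond 3 →I1
bond 4 →J3
bond 5 →R1
bond 6 →J3

b6 →J3  (Se1 fixes effort; stroke away)
b3 →I1  (I1 integral (f out))
b0 →J1  (J1: last free bond brings effort in)
b1 →J2  (GY GY1: same side as bond 0)
b2 →J3  (only one flow-in slot at J2)
b4 →J3  (C1: C, integral causality)
b5 →R1  (J3: last free bond brings flow in)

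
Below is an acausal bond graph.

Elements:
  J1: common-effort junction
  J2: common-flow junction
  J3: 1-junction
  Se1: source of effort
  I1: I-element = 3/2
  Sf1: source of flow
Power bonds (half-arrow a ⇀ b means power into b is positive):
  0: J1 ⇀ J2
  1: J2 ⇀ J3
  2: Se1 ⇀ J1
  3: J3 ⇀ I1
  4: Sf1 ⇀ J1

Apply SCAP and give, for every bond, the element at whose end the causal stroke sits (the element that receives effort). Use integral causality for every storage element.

#2 →J1  (source Se1 imposes e)
#4 →Sf1  (Sf1 (Sf) sets flow on bond)
#0 →J2  (J1: bond 2 brought effort, rest push out)
#1 →J3  (only one flow-in slot at J2)
#3 →I1  (J3: last free bond brings flow in)

bond 0 stroke at J2
bond 1 stroke at J3
bond 2 stroke at J1
bond 3 stroke at I1
bond 4 stroke at Sf1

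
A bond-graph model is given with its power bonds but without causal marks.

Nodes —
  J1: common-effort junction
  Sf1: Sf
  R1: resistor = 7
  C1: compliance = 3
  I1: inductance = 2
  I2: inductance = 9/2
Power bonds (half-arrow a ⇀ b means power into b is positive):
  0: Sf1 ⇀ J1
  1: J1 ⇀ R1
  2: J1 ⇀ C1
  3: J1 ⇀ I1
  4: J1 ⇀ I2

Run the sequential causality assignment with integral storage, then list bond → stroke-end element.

#0 stroke at Sf1
#1 stroke at R1
#2 stroke at J1
#3 stroke at I1
#4 stroke at I2

bond 0 stroke at Sf1  (source Sf1 imposes f)
bond 2 stroke at J1  (C1 integral (e out))
bond 1 stroke at R1  (common-e at J1 fixed by 2)
bond 3 stroke at I1  (0-jn J1 has e-setter on 2)
bond 4 stroke at I2  (0-jn J1 has e-setter on 2)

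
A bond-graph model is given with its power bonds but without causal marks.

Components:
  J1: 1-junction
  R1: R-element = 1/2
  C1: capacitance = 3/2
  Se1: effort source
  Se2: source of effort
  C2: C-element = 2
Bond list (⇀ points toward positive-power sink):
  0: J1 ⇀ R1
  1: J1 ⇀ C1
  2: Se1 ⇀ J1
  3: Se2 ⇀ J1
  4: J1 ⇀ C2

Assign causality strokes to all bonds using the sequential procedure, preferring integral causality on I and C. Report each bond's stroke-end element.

β2 |J1  (Se1 (Se) sets effort on bond)
β3 |J1  (Se2 fixes effort; stroke away)
β1 |J1  (C1: C, integral causality)
β4 |J1  (C2 outputs effort q/C2)
β0 |R1  (J1: last free bond brings flow in)

bond 0 stroke at R1
bond 1 stroke at J1
bond 2 stroke at J1
bond 3 stroke at J1
bond 4 stroke at J1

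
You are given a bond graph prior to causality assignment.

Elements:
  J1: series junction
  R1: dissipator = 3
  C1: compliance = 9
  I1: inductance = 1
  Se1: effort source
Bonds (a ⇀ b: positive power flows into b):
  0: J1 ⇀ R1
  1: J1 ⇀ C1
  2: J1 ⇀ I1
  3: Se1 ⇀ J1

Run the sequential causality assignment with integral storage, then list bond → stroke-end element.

bond 3 stroke at J1  (Se1 fixes effort; stroke away)
bond 1 stroke at J1  (prefer integral on C1)
bond 2 stroke at I1  (I1 integral (f out))
bond 0 stroke at J1  (common-f at J1 fixed by 2)

β0 stroke→J1
β1 stroke→J1
β2 stroke→I1
β3 stroke→J1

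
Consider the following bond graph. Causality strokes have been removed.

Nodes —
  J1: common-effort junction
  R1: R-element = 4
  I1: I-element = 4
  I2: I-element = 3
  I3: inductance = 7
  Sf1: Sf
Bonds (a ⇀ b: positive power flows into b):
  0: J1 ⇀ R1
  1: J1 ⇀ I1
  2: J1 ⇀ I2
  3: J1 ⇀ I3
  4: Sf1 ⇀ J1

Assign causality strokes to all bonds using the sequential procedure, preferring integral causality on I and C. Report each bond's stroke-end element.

b0 →J1
b1 →I1
b2 →I2
b3 →I3
b4 →Sf1

β4 stroke→Sf1  (source Sf1 imposes f)
β1 stroke→I1  (I1 outputs flow p/I1)
β2 stroke→I2  (I2 integral (f out))
β3 stroke→I3  (prefer integral on I3)
β0 stroke→J1  (J1 needs exactly one e-in)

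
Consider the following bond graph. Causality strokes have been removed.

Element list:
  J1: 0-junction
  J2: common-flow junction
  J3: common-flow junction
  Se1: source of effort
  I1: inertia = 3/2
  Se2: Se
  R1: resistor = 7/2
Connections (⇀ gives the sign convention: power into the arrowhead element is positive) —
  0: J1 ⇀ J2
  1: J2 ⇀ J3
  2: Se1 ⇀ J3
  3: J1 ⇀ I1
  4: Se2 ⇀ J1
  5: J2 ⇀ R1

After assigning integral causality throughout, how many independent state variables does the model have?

1  (I1 all integral)

#2 |J3  (source Se1 imposes e)
#4 |J1  (Se2: effort source, stroke at far end)
#0 |J2  (0-jn J1 has e-setter on 4)
#3 |I1  (0-jn J1 has e-setter on 4)
#1 |J2  (J3 needs exactly one f-in)
#5 |R1  (closing 1-jn rule on J2)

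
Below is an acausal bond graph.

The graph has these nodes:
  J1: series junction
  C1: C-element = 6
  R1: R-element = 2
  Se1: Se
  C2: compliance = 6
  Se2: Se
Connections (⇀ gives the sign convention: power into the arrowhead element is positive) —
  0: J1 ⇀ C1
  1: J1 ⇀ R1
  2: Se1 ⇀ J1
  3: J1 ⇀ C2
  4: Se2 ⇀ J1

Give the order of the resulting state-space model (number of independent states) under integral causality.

#2 stroke→J1  (Se1 (Se) sets effort on bond)
#4 stroke→J1  (Se2: effort source, stroke at far end)
#0 stroke→J1  (C1: C, integral causality)
#3 stroke→J1  (C2 integral (e out))
#1 stroke→R1  (only one flow-in slot at J1)

2  (C1, C2 all integral)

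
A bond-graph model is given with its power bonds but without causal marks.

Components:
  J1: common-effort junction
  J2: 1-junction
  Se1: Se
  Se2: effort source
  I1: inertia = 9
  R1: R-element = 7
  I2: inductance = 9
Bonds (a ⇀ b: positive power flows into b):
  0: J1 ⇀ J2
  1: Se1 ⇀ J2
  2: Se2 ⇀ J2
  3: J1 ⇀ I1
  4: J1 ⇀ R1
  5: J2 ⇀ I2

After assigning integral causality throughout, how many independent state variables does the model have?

2  (I1, I2 all integral)

#1 |J2  (Se1 fixes effort; stroke away)
#2 |J2  (Se2 (Se) sets effort on bond)
#3 |I1  (prefer integral on I1)
#5 |I2  (I2: I, integral causality)
#0 |J2  (J2: bond 5 brought flow, rest push out)
#4 |J1  (J1: last free bond brings effort in)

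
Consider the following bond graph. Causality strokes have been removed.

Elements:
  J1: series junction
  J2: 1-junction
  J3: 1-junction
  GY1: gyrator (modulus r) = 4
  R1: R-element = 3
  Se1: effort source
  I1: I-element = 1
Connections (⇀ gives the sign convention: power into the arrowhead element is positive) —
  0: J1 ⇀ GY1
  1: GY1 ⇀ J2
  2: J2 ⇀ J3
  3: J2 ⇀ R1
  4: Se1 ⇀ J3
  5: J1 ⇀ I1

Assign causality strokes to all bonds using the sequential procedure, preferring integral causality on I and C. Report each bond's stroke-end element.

bond 0 stroke→J1
bond 1 stroke→J2
bond 2 stroke→J2
bond 3 stroke→R1
bond 4 stroke→J3
bond 5 stroke→I1

#4 |J3  (Se1 (Se) sets effort on bond)
#2 |J2  (only one flow-in slot at J3)
#5 |I1  (I1 integral (f out))
#0 |J1  (common-f at J1 fixed by 5)
#1 |J2  (through GY1, causality inverts; strokes same side of GY1)
#3 |R1  (J2: last free bond brings flow in)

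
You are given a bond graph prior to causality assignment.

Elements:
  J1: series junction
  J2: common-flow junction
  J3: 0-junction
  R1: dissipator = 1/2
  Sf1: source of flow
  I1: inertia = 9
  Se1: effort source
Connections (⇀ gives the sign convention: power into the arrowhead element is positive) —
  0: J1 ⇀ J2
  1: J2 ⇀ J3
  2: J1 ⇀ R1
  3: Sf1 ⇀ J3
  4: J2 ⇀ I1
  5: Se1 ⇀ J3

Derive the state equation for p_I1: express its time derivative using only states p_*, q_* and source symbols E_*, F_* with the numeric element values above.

bond 3 stroke at Sf1  (Sf1 fixes flow; stroke at Sf1)
bond 5 stroke at J3  (source Se1 imposes e)
bond 1 stroke at J2  (common-e at J3 fixed by 5)
bond 4 stroke at I1  (I1 outputs flow p/I1)
bond 0 stroke at J2  (common-f at J2 fixed by 4)
bond 2 stroke at J1  (1-jn J1 has f-setter on 0)

dp_I1/dt = -E_Se1 - p_I1/18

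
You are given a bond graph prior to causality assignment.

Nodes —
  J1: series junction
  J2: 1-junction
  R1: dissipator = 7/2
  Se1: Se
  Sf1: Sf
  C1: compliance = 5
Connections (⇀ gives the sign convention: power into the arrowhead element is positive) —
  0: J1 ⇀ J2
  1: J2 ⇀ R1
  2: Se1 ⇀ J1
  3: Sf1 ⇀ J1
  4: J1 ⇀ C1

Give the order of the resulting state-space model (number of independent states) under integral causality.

bond 2 stroke→J1  (Se1 (Se) sets effort on bond)
bond 3 stroke→Sf1  (Sf1: flow source, stroke at near end)
bond 0 stroke→J1  (J1 flow already set via bond 3)
bond 4 stroke→J1  (common-f at J1 fixed by 3)
bond 1 stroke→J2  (1-jn J2 has f-setter on 0)

1  (C1 all integral)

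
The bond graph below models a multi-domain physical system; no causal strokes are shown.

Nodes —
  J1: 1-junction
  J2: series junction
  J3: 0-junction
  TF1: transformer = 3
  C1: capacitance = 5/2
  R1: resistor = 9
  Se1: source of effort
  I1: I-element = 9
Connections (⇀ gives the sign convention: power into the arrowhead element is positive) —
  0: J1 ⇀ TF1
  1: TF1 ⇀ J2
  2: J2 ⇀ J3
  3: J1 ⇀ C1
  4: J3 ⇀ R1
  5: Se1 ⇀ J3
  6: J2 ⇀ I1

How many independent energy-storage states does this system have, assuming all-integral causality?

#5 stroke at J3  (Se1 fixes effort; stroke away)
#2 stroke at J2  (0-jn J3 has e-setter on 5)
#4 stroke at R1  (0-jn J3 has e-setter on 5)
#3 stroke at J1  (C1 outputs effort q/C1)
#0 stroke at TF1  (J1: last free bond brings flow in)
#1 stroke at J2  (through TF1, causality passes straight; one stroke at TF1)
#6 stroke at I1  (only one flow-in slot at J2)

2  (C1, I1 all integral)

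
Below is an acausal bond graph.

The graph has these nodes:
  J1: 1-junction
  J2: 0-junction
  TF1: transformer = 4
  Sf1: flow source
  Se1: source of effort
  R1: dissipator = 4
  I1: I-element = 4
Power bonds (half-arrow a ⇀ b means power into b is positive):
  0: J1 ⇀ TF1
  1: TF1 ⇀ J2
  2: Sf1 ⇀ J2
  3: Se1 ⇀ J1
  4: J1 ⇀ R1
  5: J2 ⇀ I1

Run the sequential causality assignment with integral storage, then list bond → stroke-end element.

bond 0 →TF1
bond 1 →J2
bond 2 →Sf1
bond 3 →J1
bond 4 →J1
bond 5 →I1

#2 stroke→Sf1  (Sf1 fixes flow; stroke at Sf1)
#3 stroke→J1  (Se1 fixes effort; stroke away)
#5 stroke→I1  (I1: I, integral causality)
#1 stroke→J2  (J2: last free bond brings effort in)
#0 stroke→TF1  (TF1 one-in-one-out from 1)
#4 stroke→J1  (J1: bond 0 brought flow, rest push out)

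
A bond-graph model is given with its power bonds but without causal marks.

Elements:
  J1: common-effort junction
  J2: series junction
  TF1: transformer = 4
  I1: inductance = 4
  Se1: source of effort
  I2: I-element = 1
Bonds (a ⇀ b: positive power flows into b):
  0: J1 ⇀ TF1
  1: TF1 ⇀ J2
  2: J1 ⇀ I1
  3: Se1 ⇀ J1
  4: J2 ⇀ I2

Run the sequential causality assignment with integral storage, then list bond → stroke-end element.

β3 →J1  (Se1 fixes effort; stroke away)
β0 →TF1  (J1: bond 3 brought effort, rest push out)
β2 →I1  (common-e at J1 fixed by 3)
β1 →J2  (TF TF1: opposite of bond 0)
β4 →I2  (J2 needs exactly one f-in)

#0 →TF1
#1 →J2
#2 →I1
#3 →J1
#4 →I2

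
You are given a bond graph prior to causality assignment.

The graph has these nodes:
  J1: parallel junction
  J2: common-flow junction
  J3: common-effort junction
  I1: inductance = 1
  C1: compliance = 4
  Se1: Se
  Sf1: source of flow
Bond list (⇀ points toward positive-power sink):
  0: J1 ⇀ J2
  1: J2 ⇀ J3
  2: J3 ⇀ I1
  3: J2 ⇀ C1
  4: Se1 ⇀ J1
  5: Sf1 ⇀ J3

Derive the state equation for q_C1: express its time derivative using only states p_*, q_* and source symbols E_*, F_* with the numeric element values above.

dq_C1/dt = -F_Sf1 + p_I1

#4 stroke at J1  (Se1: effort source, stroke at far end)
#5 stroke at Sf1  (Sf1 (Sf) sets flow on bond)
#0 stroke at J2  (common-e at J1 fixed by 4)
#2 stroke at I1  (I1 outputs flow p/I1)
#1 stroke at J3  (J3 needs exactly one e-in)
#3 stroke at J2  (common-f at J2 fixed by 1)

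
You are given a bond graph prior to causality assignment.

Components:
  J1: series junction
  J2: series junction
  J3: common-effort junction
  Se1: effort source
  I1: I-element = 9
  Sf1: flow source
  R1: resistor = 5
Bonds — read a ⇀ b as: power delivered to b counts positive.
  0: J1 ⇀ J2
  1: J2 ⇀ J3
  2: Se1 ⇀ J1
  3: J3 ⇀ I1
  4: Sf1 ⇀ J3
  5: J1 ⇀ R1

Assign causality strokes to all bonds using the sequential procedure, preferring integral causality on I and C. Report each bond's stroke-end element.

#0 |J2
#1 |J3
#2 |J1
#3 |I1
#4 |Sf1
#5 |J1

#2 →J1  (source Se1 imposes e)
#4 →Sf1  (Sf1 fixes flow; stroke at Sf1)
#3 →I1  (I1: I, integral causality)
#1 →J3  (only one effort-in slot at J3)
#0 →J2  (common-f at J2 fixed by 1)
#5 →J1  (J1 flow already set via bond 0)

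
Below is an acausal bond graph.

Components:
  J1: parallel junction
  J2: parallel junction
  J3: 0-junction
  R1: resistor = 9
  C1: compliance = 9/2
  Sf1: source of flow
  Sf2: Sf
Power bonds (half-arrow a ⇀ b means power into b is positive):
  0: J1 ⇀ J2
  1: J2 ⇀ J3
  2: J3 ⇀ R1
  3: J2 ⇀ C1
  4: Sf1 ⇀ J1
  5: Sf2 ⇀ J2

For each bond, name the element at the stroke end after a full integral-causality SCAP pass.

bond 0 stroke→J1
bond 1 stroke→J3
bond 2 stroke→R1
bond 3 stroke→J2
bond 4 stroke→Sf1
bond 5 stroke→Sf2

b4 |Sf1  (Sf1: flow source, stroke at near end)
b5 |Sf2  (source Sf2 imposes f)
b0 |J1  (closing 0-jn rule on J1)
b3 |J2  (C1: C, integral causality)
b1 |J3  (J2: bond 3 brought effort, rest push out)
b2 |R1  (common-e at J3 fixed by 1)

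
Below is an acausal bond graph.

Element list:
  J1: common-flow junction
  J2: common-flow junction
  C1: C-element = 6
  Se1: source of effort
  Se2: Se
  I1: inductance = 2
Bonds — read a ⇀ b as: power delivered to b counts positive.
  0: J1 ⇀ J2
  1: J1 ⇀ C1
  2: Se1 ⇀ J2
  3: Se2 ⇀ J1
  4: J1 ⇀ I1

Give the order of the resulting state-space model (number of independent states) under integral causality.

2  (C1, I1 all integral)

bond 2 |J2  (Se1 (Se) sets effort on bond)
bond 3 |J1  (source Se2 imposes e)
bond 0 |J1  (only one flow-in slot at J2)
bond 1 |J1  (prefer integral on C1)
bond 4 |I1  (closing 1-jn rule on J1)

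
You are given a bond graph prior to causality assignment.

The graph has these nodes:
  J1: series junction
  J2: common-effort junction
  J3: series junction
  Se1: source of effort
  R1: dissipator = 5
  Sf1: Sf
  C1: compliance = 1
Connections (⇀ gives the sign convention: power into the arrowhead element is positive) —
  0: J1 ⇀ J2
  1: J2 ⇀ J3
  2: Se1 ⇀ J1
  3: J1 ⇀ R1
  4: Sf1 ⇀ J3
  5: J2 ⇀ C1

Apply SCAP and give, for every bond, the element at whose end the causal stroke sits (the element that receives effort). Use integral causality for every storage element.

β0 stroke at J1
β1 stroke at J3
β2 stroke at J1
β3 stroke at R1
β4 stroke at Sf1
β5 stroke at J2

b2 stroke→J1  (Se1: effort source, stroke at far end)
b4 stroke→Sf1  (Sf1 (Sf) sets flow on bond)
b1 stroke→J3  (1-jn J3 has f-setter on 4)
b5 stroke→J2  (C1: C, integral causality)
b0 stroke→J1  (common-e at J2 fixed by 5)
b3 stroke→R1  (only one flow-in slot at J1)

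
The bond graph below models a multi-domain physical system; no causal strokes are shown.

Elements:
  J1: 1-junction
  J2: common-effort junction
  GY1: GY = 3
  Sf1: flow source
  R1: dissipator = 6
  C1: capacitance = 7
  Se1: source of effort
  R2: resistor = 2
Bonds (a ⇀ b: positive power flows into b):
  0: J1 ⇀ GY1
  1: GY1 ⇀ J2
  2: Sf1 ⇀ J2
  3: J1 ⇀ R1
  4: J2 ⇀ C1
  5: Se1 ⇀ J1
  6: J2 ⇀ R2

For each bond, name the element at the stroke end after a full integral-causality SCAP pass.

#2 →Sf1  (Sf1 fixes flow; stroke at Sf1)
#5 →J1  (Se1: effort source, stroke at far end)
#4 →J2  (prefer integral on C1)
#1 →GY1  (0-jn J2 has e-setter on 4)
#6 →R2  (common-e at J2 fixed by 4)
#0 →GY1  (GY1: gyrator matches bond 1)
#3 →J1  (J1: bond 0 brought flow, rest push out)

β0 stroke at GY1
β1 stroke at GY1
β2 stroke at Sf1
β3 stroke at J1
β4 stroke at J2
β5 stroke at J1
β6 stroke at R2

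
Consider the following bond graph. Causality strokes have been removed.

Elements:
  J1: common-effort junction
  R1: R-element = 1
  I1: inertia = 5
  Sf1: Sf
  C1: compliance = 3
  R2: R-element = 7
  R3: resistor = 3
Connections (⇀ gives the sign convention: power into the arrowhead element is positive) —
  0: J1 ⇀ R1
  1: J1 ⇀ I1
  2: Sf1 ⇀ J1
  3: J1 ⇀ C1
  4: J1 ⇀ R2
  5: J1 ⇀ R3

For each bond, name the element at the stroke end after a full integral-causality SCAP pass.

bond 2 |Sf1  (Sf1 fixes flow; stroke at Sf1)
bond 1 |I1  (I1 outputs flow p/I1)
bond 3 |J1  (C1: C, integral causality)
bond 0 |R1  (common-e at J1 fixed by 3)
bond 4 |R2  (J1: bond 3 brought effort, rest push out)
bond 5 |R3  (common-e at J1 fixed by 3)

bond 0 |R1
bond 1 |I1
bond 2 |Sf1
bond 3 |J1
bond 4 |R2
bond 5 |R3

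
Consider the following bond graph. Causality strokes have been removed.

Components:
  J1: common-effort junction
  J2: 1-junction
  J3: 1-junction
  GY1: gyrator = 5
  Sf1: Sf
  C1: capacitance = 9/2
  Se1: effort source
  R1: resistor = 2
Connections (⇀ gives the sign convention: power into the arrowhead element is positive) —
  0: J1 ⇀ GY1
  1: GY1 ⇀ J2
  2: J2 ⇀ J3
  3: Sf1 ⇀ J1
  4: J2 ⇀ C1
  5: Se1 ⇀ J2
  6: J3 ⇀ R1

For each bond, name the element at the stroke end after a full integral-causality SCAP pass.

#0 |J1
#1 |J2
#2 |J3
#3 |Sf1
#4 |J2
#5 |J2
#6 |R1

#3 stroke→Sf1  (Sf1: flow source, stroke at near end)
#5 stroke→J2  (Se1 fixes effort; stroke away)
#0 stroke→J1  (closing 0-jn rule on J1)
#1 stroke→J2  (through GY1, causality inverts; strokes same side of GY1)
#4 stroke→J2  (C1 integral (e out))
#2 stroke→J3  (only one flow-in slot at J2)
#6 stroke→R1  (closing 1-jn rule on J3)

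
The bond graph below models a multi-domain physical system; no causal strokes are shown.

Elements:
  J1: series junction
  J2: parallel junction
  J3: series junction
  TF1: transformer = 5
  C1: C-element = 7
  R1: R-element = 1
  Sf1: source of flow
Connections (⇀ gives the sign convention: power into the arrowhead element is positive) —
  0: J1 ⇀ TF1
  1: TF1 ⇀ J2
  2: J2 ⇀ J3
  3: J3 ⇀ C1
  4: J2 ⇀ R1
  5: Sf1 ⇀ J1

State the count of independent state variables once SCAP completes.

b5 →Sf1  (Sf1 (Sf) sets flow on bond)
b0 →J1  (J1 flow already set via bond 5)
b1 →TF1  (TF1 one-in-one-out from 0)
b3 →J3  (prefer integral on C1)
b2 →J2  (only one flow-in slot at J3)
b4 →R1  (J2 effort already set via bond 2)

1  (C1 all integral)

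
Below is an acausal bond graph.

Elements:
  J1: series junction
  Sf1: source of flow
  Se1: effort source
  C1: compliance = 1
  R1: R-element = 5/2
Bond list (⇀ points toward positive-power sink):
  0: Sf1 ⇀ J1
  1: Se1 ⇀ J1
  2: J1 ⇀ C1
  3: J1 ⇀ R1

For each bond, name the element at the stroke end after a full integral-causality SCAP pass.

bond 0 stroke at Sf1
bond 1 stroke at J1
bond 2 stroke at J1
bond 3 stroke at J1

β0 →Sf1  (Sf1: flow source, stroke at near end)
β1 →J1  (Se1 fixes effort; stroke away)
β2 →J1  (J1 flow already set via bond 0)
β3 →J1  (J1 flow already set via bond 0)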